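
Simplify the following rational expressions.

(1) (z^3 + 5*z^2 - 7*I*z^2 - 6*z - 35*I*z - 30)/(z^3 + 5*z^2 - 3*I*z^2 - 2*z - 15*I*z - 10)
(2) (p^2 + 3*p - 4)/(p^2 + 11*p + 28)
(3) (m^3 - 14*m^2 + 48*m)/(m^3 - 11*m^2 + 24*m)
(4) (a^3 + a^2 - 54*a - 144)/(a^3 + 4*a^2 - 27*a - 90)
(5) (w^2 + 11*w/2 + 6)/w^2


(1) = (z - 6*I)/(z - 2*I)
(2) = (p - 1)/(p + 7)
(3) = (m - 6)/(m - 3)
(4) = (a - 8)/(a - 5)
(5) = (2*w^2 + 11*w + 12)/(2*w^2)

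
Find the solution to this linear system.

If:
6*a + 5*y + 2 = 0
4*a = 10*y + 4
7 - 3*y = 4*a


Then:
No Solution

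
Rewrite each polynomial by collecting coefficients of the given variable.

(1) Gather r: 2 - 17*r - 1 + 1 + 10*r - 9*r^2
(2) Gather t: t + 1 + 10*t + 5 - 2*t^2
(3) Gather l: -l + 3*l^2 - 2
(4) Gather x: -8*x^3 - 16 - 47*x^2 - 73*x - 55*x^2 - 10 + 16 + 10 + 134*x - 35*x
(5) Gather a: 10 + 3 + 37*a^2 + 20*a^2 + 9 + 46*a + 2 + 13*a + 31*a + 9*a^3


(1) = -9*r^2 - 7*r + 2
(2) = -2*t^2 + 11*t + 6
(3) = 3*l^2 - l - 2
(4) = -8*x^3 - 102*x^2 + 26*x
(5) = 9*a^3 + 57*a^2 + 90*a + 24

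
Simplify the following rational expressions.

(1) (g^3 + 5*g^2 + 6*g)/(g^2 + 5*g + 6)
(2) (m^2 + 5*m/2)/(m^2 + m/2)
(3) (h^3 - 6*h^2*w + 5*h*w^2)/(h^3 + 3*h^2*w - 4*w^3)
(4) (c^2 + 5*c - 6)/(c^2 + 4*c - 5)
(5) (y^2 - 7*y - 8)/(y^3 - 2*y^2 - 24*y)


(1) = g
(2) = (2*m + 5)/(2*m + 1)
(3) = (h^2 - 5*h*w)/(h^2 + 4*h*w + 4*w^2)
(4) = (c + 6)/(c + 5)
(5) = (y^2 - 7*y - 8)/(y^3 - 2*y^2 - 24*y)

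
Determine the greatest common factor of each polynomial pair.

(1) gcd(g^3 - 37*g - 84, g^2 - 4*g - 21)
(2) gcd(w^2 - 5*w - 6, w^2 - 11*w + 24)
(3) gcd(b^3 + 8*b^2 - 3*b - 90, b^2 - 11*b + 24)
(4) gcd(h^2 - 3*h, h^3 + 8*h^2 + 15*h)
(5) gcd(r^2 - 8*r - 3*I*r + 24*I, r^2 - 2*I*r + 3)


(1) = g^2 - 4*g - 21
(2) = gcd((w - 6)*(w + 1), (w - 8)*(w - 3)) = 1
(3) = gcd((b - 3)*(b + 5)*(b + 6), (b - 8)*(b - 3)) = b - 3
(4) = h
(5) = r - 3*I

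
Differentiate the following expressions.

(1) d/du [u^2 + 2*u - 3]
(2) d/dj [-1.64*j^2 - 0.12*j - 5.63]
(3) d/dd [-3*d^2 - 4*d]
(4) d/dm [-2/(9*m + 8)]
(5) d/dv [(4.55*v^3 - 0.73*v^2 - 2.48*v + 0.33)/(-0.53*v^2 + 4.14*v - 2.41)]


(1) = 2*u + 2
(2) = -3.28*j - 0.12
(3) = -6*d - 4
(4) = 18/(9*m + 8)^2
(5) = (-2.4115*v^4 + 37.674*v^3 - 37.2331*v^2 + 3.8684*v + 4.6106)/(0.2809*v^4 - 4.3884*v^3 + 19.6942*v^2 - 19.9548*v + 5.8081)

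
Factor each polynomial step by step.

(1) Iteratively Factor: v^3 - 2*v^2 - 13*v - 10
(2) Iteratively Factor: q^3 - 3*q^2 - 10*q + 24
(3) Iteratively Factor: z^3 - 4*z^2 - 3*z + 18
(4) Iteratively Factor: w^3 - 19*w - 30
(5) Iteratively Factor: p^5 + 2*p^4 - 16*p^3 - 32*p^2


(1) = (v + 2)*(v^2 - 4*v - 5) = (v - 5)*(v + 2)*(v + 1)
(2) = (q - 4)*(q^2 + q - 6) = (q - 4)*(q - 2)*(q + 3)
(3) = (z - 3)*(z^2 - z - 6) = (z - 3)*(z + 2)*(z - 3)
(4) = (w + 2)*(w^2 - 2*w - 15) = (w - 5)*(w + 2)*(w + 3)
(5) = (p + 4)*(p^4 - 2*p^3 - 8*p^2) = (p - 4)*(p + 4)*(p^3 + 2*p^2) = (p - 4)*(p + 2)*(p + 4)*(p^2) = p*(p - 4)*(p + 2)*(p + 4)*(p)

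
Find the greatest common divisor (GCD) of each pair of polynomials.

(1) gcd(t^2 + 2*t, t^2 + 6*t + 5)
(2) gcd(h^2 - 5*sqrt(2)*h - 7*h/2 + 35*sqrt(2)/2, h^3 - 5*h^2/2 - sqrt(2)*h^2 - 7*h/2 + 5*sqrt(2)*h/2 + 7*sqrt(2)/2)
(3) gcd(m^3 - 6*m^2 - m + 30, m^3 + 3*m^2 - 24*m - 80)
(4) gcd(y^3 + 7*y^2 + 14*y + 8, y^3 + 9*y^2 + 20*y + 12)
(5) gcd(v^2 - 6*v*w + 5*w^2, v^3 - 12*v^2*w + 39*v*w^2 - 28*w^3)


(1) = 1
(2) = h - 7/2
(3) = m - 5
(4) = gcd((y + 1)*(y + 2)*(y + 4), (y + 1)*(y + 2)*(y + 6)) = y^2 + 3*y + 2
(5) = v - w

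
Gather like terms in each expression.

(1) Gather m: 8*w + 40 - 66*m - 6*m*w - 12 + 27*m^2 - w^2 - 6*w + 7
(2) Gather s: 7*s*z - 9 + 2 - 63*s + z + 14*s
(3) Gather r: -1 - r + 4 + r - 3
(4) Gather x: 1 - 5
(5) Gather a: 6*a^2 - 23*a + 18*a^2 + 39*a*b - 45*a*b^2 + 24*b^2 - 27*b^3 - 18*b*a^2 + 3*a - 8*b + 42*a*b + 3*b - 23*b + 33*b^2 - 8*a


(1) = 27*m^2 + m*(-6*w - 66) - w^2 + 2*w + 35
(2) = s*(7*z - 49) + z - 7
(3) = 0
(4) = -4
(5) = a^2*(24 - 18*b) + a*(-45*b^2 + 81*b - 28) - 27*b^3 + 57*b^2 - 28*b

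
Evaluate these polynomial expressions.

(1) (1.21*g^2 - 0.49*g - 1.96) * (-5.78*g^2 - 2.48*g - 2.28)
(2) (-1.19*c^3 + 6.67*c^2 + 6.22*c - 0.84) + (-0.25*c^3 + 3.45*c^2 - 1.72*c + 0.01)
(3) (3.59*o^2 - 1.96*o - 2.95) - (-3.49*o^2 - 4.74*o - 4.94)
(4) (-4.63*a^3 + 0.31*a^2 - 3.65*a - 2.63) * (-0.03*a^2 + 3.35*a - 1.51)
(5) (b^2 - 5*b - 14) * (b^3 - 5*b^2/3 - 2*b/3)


(1) = -6.9938*g^4 - 0.1686*g^3 + 9.7852*g^2 + 5.978*g + 4.4688
(2) = -1.44*c^3 + 10.12*c^2 + 4.5*c - 0.83
(3) = 7.08*o^2 + 2.78*o + 1.99
(4) = 0.1389*a^5 - 15.5198*a^4 + 8.1393*a^3 - 12.6167*a^2 - 3.299*a + 3.9713
(5) = b^5 - 20*b^4/3 - 19*b^3/3 + 80*b^2/3 + 28*b/3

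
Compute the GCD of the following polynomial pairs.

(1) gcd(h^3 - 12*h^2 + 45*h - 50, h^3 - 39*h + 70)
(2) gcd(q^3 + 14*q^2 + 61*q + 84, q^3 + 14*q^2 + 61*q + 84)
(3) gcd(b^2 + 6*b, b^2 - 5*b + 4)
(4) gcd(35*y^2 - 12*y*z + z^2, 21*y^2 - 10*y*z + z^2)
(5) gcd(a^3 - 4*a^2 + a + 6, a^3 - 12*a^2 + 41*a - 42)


(1) = h^2 - 7*h + 10
(2) = q^3 + 14*q^2 + 61*q + 84
(3) = 1
(4) = gcd((-7*y + z)*(-5*y + z), (-7*y + z)*(-3*y + z)) = 7*y - z
(5) = a^2 - 5*a + 6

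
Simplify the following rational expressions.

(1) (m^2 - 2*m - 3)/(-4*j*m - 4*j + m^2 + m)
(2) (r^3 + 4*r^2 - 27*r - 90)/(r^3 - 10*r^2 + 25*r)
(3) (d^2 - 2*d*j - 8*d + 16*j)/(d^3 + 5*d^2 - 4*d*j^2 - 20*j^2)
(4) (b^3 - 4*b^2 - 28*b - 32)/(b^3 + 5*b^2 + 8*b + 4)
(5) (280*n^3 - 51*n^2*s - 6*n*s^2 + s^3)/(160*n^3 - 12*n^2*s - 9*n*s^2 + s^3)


(1) = (3 - m)/(4*j - m)
(2) = (r^2 + 9*r + 18)/(r^2 - 5*r)
(3) = (d - 8)/(d^2 + 2*d*j + 5*d + 10*j)
(4) = (b - 8)/(b + 1)
(5) = (7*n + s)/(4*n + s)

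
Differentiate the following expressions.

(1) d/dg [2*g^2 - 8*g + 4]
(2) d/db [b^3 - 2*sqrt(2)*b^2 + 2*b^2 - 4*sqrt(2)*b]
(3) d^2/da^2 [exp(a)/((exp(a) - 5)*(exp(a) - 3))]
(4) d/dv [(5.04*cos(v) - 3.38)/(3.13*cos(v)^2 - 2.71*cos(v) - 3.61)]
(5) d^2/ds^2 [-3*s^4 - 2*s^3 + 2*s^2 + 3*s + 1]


(1) = 4*g - 8
(2) = 3*b^2 - 4*sqrt(2)*b + 4*b - 4*sqrt(2)
(3) = (exp(4*a) + 8*exp(3*a) - 90*exp(2*a) + 120*exp(a) + 225)*exp(a)/(exp(6*a) - 24*exp(5*a) + 237*exp(4*a) - 1232*exp(3*a) + 3555*exp(2*a) - 5400*exp(a) + 3375)
(4) = (15.7752*cos(v)^2 - 21.1588*cos(v) + 27.3542)*sin(v)/(9.7969*cos(v)^4 - 16.9646*cos(v)^3 - 15.2545*cos(v)^2 + 19.5662*cos(v) + 13.0321)
(5) = -36*s^2 - 12*s + 4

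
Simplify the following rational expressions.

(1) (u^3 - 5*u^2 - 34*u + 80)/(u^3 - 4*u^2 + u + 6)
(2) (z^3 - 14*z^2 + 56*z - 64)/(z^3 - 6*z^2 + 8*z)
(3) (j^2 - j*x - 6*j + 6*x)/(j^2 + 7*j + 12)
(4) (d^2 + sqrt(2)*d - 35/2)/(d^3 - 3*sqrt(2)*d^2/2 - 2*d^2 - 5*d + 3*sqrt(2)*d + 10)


(1) = (u^2 - 3*u - 40)/(u^2 - 2*u - 3)
(2) = (z - 8)/z
(3) = (j^2 - j*x - 6*j + 6*x)/(j^2 + 7*j + 12)
(4) = (4*d + 14*sqrt(2))/(4*d^2 + d*(-8 + 4*sqrt(2)) - 8*sqrt(2))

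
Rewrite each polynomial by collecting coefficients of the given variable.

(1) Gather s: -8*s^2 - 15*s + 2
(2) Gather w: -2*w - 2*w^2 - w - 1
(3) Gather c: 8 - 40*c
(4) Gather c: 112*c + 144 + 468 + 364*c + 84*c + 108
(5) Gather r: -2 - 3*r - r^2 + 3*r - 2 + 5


(1) = -8*s^2 - 15*s + 2
(2) = -2*w^2 - 3*w - 1
(3) = 8 - 40*c
(4) = 560*c + 720
(5) = 1 - r^2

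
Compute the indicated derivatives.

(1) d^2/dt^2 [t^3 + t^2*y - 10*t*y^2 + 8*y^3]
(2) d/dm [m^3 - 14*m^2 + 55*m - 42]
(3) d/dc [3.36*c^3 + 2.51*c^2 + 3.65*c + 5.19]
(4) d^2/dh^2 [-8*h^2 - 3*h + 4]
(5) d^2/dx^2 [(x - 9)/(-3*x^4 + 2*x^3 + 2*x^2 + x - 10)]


(1) = 6*t + 2*y
(2) = 3*m^2 - 28*m + 55
(3) = 10.08*c^2 + 5.02*c + 3.65
(4) = -16
(5) = 2*((x - 9)*(-12*x^3 + 6*x^2 + 4*x + 1)^2 + (12*x^3 - 6*x^2 - 4*x - 2*(x - 9)*(-9*x^2 + 3*x + 1) - 1)*(-3*x^4 + 2*x^3 + 2*x^2 + x - 10))/(-3*x^4 + 2*x^3 + 2*x^2 + x - 10)^3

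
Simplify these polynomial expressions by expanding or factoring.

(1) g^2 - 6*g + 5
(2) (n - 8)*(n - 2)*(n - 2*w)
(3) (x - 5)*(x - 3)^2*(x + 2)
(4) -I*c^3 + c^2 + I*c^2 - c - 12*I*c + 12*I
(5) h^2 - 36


(1) = (g - 5)*(g - 1)
(2) = n^3 - 2*n^2*w - 10*n^2 + 20*n*w + 16*n - 32*w
(3) = x^4 - 9*x^3 + 17*x^2 + 33*x - 90
(4) = (c - 3*I)*(c + 4*I)*(-I*c + I)
(5) = (h - 6)*(h + 6)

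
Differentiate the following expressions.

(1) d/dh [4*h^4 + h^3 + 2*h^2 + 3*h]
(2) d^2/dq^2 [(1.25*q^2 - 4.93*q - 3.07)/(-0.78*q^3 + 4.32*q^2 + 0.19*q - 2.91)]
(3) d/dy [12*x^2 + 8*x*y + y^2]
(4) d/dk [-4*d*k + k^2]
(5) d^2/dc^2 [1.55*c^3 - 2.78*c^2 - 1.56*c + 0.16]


(1) = 16*h^3 + 3*h^2 + 4*h + 3
(2) = (-1.521*q^6 + 17.996472*q^5 - 78.370812*q^4 + 61.731264*q^3 + 112.466196*q^2 + 345.165516*q + 61.690166)/(0.474552*q^9 - 7.884864*q^8 + 43.323228*q^7 - 71.468892*q^6 - 69.38631*q^5 + 159.867324*q^4 + 34.139663*q^3 - 109.431423*q^2 - 4.826817*q + 24.642171)
(3) = 8*x + 2*y
(4) = -4*d + 2*k
(5) = 9.3*c - 5.56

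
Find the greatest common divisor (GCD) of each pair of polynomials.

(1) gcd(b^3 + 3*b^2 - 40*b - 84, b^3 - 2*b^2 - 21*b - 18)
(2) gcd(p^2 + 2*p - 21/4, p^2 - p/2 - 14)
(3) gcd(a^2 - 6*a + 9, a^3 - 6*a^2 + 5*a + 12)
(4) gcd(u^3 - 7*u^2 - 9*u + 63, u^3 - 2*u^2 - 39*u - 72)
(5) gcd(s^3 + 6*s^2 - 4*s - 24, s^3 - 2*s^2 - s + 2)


(1) = b - 6
(2) = p + 7/2
(3) = a - 3
(4) = u + 3
(5) = gcd((s - 2)*(s + 2)*(s + 6), (s - 2)*(s - 1)*(s + 1)) = s - 2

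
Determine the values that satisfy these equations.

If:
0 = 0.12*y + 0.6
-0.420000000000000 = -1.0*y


Then:
No Solution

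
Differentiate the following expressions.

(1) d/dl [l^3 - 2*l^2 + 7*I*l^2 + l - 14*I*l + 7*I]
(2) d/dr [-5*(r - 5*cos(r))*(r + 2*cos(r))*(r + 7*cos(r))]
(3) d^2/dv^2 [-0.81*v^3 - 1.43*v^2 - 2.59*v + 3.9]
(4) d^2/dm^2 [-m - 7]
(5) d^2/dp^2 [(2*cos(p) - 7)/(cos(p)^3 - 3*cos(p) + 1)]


(1) = 3*l^2 + l*(-4 + 14*I) + 1 - 14*I
(2) = 20*r^2*sin(r) - 15*r^2 - 155*r*sin(2*r) - 40*r*cos(r) - 1050*sin(r)*cos(r)^2 + 155*cos(r)^2
(3) = -4.86*v - 2.86
(4) = 0
(5) = ((36*cos(p) - 126)*sin(p)^6 + 3*(10*sin(p)^2 + 21*cos(p) - 6)*(cos(p)^3 - 3*cos(p) + 1)*sin(p)^2 - 2*(cos(p)^3 - 3*cos(p) + 1)^2*cos(p))/(cos(p)^3 - 3*cos(p) + 1)^3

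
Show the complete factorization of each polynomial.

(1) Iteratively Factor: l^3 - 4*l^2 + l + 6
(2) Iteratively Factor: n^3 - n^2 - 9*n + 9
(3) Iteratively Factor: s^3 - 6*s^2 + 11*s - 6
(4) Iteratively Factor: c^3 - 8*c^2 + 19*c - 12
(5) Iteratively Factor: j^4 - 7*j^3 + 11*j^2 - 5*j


(1) = (l - 3)*(l^2 - l - 2) = (l - 3)*(l - 2)*(l + 1)
(2) = (n - 1)*(n^2 - 9) = (n - 1)*(n + 3)*(n - 3)
(3) = (s - 2)*(s^2 - 4*s + 3) = (s - 3)*(s - 2)*(s - 1)
(4) = (c - 3)*(c^2 - 5*c + 4) = (c - 3)*(c - 1)*(c - 4)
(5) = (j - 5)*(j^3 - 2*j^2 + j) = j*(j - 5)*(j^2 - 2*j + 1) = j*(j - 5)*(j - 1)*(j - 1)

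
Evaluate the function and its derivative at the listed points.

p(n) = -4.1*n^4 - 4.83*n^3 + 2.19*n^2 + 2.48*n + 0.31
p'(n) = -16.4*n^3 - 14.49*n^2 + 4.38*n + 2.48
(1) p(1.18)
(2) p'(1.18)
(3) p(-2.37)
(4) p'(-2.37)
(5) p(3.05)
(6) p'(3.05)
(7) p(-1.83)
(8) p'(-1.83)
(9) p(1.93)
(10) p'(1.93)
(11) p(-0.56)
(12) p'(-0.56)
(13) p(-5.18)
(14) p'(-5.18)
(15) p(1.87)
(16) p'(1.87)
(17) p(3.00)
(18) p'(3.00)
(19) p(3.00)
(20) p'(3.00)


(1) = -9.60
(2) = -39.47
(3) = -58.32
(4) = 129.03
(5) = -463.59
(6) = -584.27
(7) = -13.28
(8) = 46.45
(9) = -78.36
(10) = -160.94
(11) = 0.05
(12) = -1.64
(13) = -2234.35
(14) = 1870.46
(15) = -69.11
(16) = -147.24
(17) = -435.05
(18) = -557.59
(19) = -435.05
(20) = -557.59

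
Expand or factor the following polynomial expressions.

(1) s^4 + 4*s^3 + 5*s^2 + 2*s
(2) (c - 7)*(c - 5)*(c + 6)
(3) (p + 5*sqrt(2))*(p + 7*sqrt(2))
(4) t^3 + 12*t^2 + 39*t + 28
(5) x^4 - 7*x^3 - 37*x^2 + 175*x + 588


(1) = s*(s + 1)^2*(s + 2)
(2) = c^3 - 6*c^2 - 37*c + 210
(3) = p^2 + 12*sqrt(2)*p + 70
(4) = (t + 1)*(t + 4)*(t + 7)
(5) = (x - 7)^2*(x + 3)*(x + 4)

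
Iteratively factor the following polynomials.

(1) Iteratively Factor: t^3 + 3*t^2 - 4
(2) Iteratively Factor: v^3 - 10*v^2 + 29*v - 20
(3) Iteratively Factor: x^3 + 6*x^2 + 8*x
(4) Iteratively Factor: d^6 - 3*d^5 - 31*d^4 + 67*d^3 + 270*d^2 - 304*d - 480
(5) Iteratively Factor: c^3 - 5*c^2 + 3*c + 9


(1) = (t - 1)*(t^2 + 4*t + 4) = (t - 1)*(t + 2)*(t + 2)
(2) = (v - 5)*(v^2 - 5*v + 4) = (v - 5)*(v - 4)*(v - 1)
(3) = (x)*(x^2 + 6*x + 8) = x*(x + 4)*(x + 2)
(4) = (d + 4)*(d^5 - 7*d^4 - 3*d^3 + 79*d^2 - 46*d - 120) = (d + 3)*(d + 4)*(d^4 - 10*d^3 + 27*d^2 - 2*d - 40) = (d - 5)*(d + 3)*(d + 4)*(d^3 - 5*d^2 + 2*d + 8) = (d - 5)*(d - 2)*(d + 3)*(d + 4)*(d^2 - 3*d - 4) = (d - 5)*(d - 2)*(d + 1)*(d + 3)*(d + 4)*(d - 4)
(5) = (c - 3)*(c^2 - 2*c - 3) = (c - 3)^2*(c + 1)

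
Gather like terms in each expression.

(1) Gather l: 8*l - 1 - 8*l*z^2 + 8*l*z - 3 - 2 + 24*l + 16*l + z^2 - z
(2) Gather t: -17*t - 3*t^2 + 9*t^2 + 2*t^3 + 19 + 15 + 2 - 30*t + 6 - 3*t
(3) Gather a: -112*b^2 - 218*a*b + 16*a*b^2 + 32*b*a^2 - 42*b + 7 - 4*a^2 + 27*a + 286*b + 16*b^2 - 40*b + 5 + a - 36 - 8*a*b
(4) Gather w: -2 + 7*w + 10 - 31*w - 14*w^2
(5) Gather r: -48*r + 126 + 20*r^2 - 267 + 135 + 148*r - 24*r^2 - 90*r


(1) = l*(-8*z^2 + 8*z + 48) + z^2 - z - 6
(2) = 2*t^3 + 6*t^2 - 50*t + 42
(3) = a^2*(32*b - 4) + a*(16*b^2 - 226*b + 28) - 96*b^2 + 204*b - 24
(4) = -14*w^2 - 24*w + 8
(5) = -4*r^2 + 10*r - 6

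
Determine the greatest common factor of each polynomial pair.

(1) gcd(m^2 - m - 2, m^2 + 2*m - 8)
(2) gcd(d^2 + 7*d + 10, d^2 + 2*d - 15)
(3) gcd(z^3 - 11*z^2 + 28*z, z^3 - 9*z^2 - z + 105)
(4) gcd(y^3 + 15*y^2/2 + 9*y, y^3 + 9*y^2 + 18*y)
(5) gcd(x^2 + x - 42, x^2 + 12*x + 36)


(1) = m - 2
(2) = gcd((d + 2)*(d + 5), (d - 3)*(d + 5)) = d + 5
(3) = z - 7
(4) = gcd(y*(y + 3/2)*(y + 6), y*(y + 3)*(y + 6)) = y^2 + 6*y
(5) = 1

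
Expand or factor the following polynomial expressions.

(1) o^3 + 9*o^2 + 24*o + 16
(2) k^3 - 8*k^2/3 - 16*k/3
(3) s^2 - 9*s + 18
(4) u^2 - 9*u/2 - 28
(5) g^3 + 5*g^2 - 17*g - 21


(1) = (o + 1)*(o + 4)^2
(2) = k*(k - 4)*(k + 4/3)
(3) = (s - 6)*(s - 3)
(4) = (u - 8)*(u + 7/2)
(5) = (g - 3)*(g + 1)*(g + 7)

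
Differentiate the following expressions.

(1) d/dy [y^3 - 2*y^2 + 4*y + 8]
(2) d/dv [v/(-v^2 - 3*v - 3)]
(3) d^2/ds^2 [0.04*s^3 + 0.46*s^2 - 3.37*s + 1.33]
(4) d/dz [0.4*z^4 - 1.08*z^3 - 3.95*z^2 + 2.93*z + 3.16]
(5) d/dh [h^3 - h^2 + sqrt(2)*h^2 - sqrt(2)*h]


(1) = 3*y^2 - 4*y + 4
(2) = (v^2 - 3)/(v^4 + 6*v^3 + 15*v^2 + 18*v + 9)
(3) = 0.24*s + 0.92
(4) = 1.6*z^3 - 3.24*z^2 - 7.9*z + 2.93
(5) = 3*h^2 - 2*h + 2*sqrt(2)*h - sqrt(2)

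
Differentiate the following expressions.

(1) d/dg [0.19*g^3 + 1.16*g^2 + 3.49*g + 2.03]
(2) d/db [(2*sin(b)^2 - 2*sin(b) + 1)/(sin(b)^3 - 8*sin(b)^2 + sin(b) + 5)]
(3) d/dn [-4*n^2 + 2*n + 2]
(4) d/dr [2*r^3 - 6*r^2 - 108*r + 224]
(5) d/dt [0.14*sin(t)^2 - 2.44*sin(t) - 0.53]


(1) = 0.57*g^2 + 2.32*g + 3.49
(2) = (-2*sin(b)^4 + 4*sin(b)^3 - 17*sin(b)^2 + 36*sin(b) - 11)*cos(b)/(sin(b)^3 - 8*sin(b)^2 + sin(b) + 5)^2
(3) = 2 - 8*n
(4) = 6*r^2 - 12*r - 108
(5) = (0.28*sin(t) - 2.44)*cos(t)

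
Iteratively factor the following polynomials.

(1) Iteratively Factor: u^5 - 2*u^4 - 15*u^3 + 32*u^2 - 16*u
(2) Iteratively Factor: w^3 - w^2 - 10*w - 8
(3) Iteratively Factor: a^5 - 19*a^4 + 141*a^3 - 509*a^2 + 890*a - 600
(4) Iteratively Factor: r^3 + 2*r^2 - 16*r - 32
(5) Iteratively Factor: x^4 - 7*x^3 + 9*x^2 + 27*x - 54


(1) = (u)*(u^4 - 2*u^3 - 15*u^2 + 32*u - 16) = u*(u - 1)*(u^3 - u^2 - 16*u + 16) = u*(u - 4)*(u - 1)*(u^2 + 3*u - 4) = u*(u - 4)*(u - 1)^2*(u + 4)
(2) = (w + 1)*(w^2 - 2*w - 8) = (w - 4)*(w + 1)*(w + 2)
(3) = (a - 2)*(a^4 - 17*a^3 + 107*a^2 - 295*a + 300) = (a - 5)*(a - 2)*(a^3 - 12*a^2 + 47*a - 60) = (a - 5)*(a - 4)*(a - 2)*(a^2 - 8*a + 15) = (a - 5)*(a - 4)*(a - 3)*(a - 2)*(a - 5)
(4) = (r + 4)*(r^2 - 2*r - 8) = (r - 4)*(r + 4)*(r + 2)
(5) = (x - 3)*(x^3 - 4*x^2 - 3*x + 18) = (x - 3)^2*(x^2 - x - 6) = (x - 3)^3*(x + 2)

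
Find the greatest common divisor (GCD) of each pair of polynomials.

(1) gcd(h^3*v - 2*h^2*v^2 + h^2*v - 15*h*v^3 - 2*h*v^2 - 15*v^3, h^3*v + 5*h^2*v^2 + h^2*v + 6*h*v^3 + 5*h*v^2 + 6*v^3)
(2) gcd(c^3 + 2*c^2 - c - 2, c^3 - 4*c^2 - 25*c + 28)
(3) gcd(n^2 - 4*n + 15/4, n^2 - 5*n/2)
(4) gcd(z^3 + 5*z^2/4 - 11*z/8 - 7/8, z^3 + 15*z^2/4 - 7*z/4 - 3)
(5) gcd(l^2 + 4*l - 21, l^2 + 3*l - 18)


(1) = gcd((h - 5*v)*(h + 3*v)*(h*v + v), (h + 2*v)*(h + 3*v)*(h*v + v)) = h^2*v + 3*h*v^2 + h*v + 3*v^2
(2) = gcd((c - 1)*(c + 1)*(c + 2), (c - 7)*(c - 1)*(c + 4)) = c - 1
(3) = gcd((n - 5/2)*(n - 3/2), n*(n - 5/2)) = n - 5/2
(4) = z - 1
(5) = l - 3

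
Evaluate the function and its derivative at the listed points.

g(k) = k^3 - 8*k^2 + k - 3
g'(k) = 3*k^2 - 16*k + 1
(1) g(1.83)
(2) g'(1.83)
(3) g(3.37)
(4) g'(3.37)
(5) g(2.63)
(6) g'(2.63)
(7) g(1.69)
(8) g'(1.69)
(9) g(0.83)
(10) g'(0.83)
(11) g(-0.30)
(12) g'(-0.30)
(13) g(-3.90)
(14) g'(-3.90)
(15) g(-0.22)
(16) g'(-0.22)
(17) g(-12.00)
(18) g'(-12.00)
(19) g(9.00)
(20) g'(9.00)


(1) = -21.83
(2) = -18.23
(3) = -52.21
(4) = -18.85
(5) = -37.51
(6) = -20.33
(7) = -19.33
(8) = -17.47
(9) = -7.11
(10) = -10.21
(11) = -4.05
(12) = 6.07
(13) = -187.90
(14) = 109.03
(15) = -3.62
(16) = 4.67
(17) = -2895.00
(18) = 625.00
(19) = 87.00
(20) = 100.00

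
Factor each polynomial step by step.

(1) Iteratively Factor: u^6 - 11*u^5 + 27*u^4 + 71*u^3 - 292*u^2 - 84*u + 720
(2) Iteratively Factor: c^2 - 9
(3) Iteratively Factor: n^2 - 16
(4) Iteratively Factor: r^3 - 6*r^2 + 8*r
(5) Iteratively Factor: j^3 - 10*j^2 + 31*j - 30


(1) = (u - 4)*(u^5 - 7*u^4 - u^3 + 67*u^2 - 24*u - 180) = (u - 4)*(u - 3)*(u^4 - 4*u^3 - 13*u^2 + 28*u + 60) = (u - 4)*(u - 3)*(u + 2)*(u^3 - 6*u^2 - u + 30) = (u - 5)*(u - 4)*(u - 3)*(u + 2)*(u^2 - u - 6) = (u - 5)*(u - 4)*(u - 3)^2*(u + 2)*(u + 2)
(2) = (c + 3)*(c - 3)
(3) = (n + 4)*(n - 4)
(4) = (r - 4)*(r^2 - 2*r) = r*(r - 4)*(r - 2)
(5) = (j - 2)*(j^2 - 8*j + 15) = (j - 5)*(j - 2)*(j - 3)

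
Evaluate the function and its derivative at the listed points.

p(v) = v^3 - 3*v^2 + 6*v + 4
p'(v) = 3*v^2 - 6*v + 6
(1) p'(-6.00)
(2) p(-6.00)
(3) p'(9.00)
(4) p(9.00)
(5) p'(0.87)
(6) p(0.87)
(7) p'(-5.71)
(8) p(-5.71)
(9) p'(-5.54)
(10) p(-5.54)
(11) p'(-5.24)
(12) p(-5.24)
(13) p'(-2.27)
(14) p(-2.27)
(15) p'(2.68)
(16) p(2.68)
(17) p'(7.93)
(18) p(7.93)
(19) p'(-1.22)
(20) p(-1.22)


(1) = 150.00
(2) = -356.00
(3) = 195.00
(4) = 544.00
(5) = 3.05
(6) = 7.61
(7) = 138.07
(8) = -314.24
(9) = 131.31
(10) = -291.35
(11) = 119.81
(12) = -253.69
(13) = 35.08
(14) = -36.78
(15) = 11.47
(16) = 17.78
(17) = 147.07
(18) = 361.60
(19) = 17.79
(20) = -9.60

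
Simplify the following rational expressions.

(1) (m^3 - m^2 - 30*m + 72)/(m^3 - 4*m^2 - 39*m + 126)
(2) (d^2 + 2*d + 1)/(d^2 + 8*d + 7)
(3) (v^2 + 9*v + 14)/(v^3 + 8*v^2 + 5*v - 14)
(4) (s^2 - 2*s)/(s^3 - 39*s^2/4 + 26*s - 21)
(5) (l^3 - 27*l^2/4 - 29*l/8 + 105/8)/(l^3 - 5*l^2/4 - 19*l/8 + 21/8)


(1) = (m - 4)/(m - 7)
(2) = (d + 1)/(d + 7)
(3) = 1/(v - 1)
(4) = 4*s/(4*s^2 - 31*s + 42)
(5) = (4*l^2 - 33*l + 35)/(4*l^2 - 11*l + 7)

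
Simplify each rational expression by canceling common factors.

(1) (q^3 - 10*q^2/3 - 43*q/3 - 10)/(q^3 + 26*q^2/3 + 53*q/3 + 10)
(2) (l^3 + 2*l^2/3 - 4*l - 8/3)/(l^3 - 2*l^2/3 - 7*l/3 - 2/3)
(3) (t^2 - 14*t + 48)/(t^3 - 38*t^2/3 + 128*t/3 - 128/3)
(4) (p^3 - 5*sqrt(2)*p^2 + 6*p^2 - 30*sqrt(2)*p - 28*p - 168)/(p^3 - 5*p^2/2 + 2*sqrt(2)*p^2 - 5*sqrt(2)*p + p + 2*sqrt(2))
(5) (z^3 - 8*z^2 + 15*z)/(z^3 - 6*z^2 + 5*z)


(1) = (q - 6)/(q + 6)
(2) = (3*l^2 + 8*l + 4)/(3*l^2 + 4*l + 1)
(3) = (3*t - 18)/(3*t^2 - 14*t + 16)
(4) = (2*p^2 + p*(12 - 14*sqrt(2)) - 84*sqrt(2))/(2*p^2 - 5*p + 2)
(5) = (z - 3)/(z - 1)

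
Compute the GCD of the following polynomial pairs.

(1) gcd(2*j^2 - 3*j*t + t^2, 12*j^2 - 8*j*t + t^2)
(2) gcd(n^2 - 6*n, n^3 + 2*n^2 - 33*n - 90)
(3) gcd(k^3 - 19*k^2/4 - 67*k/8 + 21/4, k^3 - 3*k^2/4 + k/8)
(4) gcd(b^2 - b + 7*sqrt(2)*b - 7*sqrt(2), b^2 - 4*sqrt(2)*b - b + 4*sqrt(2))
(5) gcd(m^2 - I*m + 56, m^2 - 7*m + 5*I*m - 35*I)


(1) = -2*j + t
(2) = n - 6
(3) = gcd((k - 6)*(k - 1/2)*(k + 7/4), k*(k - 1/2)*(k - 1/4)) = k - 1/2
(4) = b - 1
(5) = 1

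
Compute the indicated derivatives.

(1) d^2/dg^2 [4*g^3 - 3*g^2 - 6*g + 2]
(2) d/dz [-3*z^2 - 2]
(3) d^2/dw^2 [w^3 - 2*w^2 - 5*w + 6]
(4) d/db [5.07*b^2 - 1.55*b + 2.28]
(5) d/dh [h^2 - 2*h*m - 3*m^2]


(1) = 24*g - 6
(2) = -6*z
(3) = 6*w - 4
(4) = 10.14*b - 1.55
(5) = 2*h - 2*m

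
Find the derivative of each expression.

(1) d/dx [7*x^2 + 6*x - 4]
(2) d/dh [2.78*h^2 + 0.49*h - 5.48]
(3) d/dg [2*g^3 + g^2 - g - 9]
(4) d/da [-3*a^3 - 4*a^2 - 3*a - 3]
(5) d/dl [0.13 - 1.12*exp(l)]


(1) = 14*x + 6
(2) = 5.56*h + 0.49
(3) = 6*g^2 + 2*g - 1
(4) = -9*a^2 - 8*a - 3
(5) = -1.12*exp(l)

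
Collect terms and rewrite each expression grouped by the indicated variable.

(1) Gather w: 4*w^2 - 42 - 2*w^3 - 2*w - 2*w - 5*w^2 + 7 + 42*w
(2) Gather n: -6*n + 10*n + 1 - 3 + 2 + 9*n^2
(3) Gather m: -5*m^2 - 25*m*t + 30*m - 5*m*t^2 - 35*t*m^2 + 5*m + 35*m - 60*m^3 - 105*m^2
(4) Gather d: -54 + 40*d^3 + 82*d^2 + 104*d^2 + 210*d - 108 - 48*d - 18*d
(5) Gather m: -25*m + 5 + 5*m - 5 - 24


(1) = -2*w^3 - w^2 + 38*w - 35
(2) = 9*n^2 + 4*n
(3) = -60*m^3 + m^2*(-35*t - 110) + m*(-5*t^2 - 25*t + 70)
(4) = 40*d^3 + 186*d^2 + 144*d - 162
(5) = -20*m - 24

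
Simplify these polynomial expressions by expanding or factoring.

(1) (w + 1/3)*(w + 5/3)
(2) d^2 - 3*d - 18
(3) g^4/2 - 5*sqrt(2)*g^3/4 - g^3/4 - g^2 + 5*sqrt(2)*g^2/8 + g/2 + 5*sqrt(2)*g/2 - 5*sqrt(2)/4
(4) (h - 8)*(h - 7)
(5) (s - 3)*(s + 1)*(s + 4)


(1) = w^2 + 2*w + 5/9
(2) = (d - 6)*(d + 3)
(3) = (g/2 + sqrt(2)/2)*(g - 1/2)*(g - 5*sqrt(2)/2)*(g - sqrt(2))
(4) = h^2 - 15*h + 56
(5) = s^3 + 2*s^2 - 11*s - 12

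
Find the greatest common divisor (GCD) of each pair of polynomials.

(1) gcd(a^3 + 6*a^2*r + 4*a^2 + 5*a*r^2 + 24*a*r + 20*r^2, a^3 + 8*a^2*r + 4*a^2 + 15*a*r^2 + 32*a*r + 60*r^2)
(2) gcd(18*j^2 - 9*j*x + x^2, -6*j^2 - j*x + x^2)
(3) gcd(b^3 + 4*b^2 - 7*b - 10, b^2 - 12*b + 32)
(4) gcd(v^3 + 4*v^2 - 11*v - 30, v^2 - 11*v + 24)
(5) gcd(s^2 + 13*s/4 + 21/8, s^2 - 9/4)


(1) = a^2 + 5*a*r + 4*a + 20*r
(2) = gcd((-6*j + x)*(-3*j + x), (-3*j + x)*(2*j + x)) = -3*j + x
(3) = 1
(4) = v - 3
(5) = gcd((s + 3/2)*(s + 7/4), (s - 3/2)*(s + 3/2)) = s + 3/2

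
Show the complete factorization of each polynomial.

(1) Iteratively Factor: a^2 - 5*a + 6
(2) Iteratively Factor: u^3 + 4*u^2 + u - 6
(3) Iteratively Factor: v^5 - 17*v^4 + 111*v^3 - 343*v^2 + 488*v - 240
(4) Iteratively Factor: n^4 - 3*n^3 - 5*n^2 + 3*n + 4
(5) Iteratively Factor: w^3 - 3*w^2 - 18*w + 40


(1) = (a - 3)*(a - 2)
(2) = (u + 2)*(u^2 + 2*u - 3) = (u - 1)*(u + 2)*(u + 3)
(3) = (v - 4)*(v^4 - 13*v^3 + 59*v^2 - 107*v + 60) = (v - 5)*(v - 4)*(v^3 - 8*v^2 + 19*v - 12) = (v - 5)*(v - 4)*(v - 1)*(v^2 - 7*v + 12) = (v - 5)*(v - 4)^2*(v - 1)*(v - 3)
(4) = (n - 1)*(n^3 - 2*n^2 - 7*n - 4) = (n - 1)*(n + 1)*(n^2 - 3*n - 4) = (n - 1)*(n + 1)^2*(n - 4)
(5) = (w - 2)*(w^2 - w - 20) = (w - 2)*(w + 4)*(w - 5)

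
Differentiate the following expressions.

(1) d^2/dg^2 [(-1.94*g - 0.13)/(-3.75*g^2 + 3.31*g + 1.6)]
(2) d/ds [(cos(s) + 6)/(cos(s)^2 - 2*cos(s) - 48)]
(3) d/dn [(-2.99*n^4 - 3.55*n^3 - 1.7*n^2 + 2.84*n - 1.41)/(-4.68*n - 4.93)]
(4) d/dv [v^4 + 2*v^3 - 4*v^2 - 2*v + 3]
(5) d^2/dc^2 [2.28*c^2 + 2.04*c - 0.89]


(1) = ((11.8678 - 43.65*g)*(-3.75*g^2 + 3.31*g + 1.6) - (1.94*g + 0.13)*(7.5*g - 3.31)*(15.0*g - 6.62))/(-3.75*g^2 + 3.31*g + 1.6)^3
(2) = sin(s)/(cos(s) - 8)^2
(3) = (41.9796*n^4 + 92.1908*n^3 + 60.4605*n^2 + 16.762*n - 20.6)/(21.9024*n^2 + 46.1448*n + 24.3049)
(4) = 4*v^3 + 6*v^2 - 8*v - 2
(5) = 4.56000000000000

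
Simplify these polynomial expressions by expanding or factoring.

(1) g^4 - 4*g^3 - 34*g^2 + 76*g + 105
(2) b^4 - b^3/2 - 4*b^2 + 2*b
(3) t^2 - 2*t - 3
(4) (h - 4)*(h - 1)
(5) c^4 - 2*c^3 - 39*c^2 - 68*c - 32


(1) = (g - 7)*(g - 3)*(g + 1)*(g + 5)
(2) = b*(b - 2)*(b - 1/2)*(b + 2)
(3) = (t - 3)*(t + 1)
(4) = h^2 - 5*h + 4
(5) = (c - 8)*(c + 1)^2*(c + 4)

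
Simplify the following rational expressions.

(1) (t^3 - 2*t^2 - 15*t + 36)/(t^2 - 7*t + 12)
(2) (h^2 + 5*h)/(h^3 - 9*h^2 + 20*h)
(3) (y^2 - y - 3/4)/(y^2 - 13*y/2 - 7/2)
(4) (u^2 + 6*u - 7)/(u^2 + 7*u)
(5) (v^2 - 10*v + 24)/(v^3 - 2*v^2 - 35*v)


(1) = (t^2 + t - 12)/(t - 4)
(2) = (h + 5)/(h^2 - 9*h + 20)
(3) = (2*y - 3)/(2*y - 14)
(4) = (u - 1)/u
(5) = (v^2 - 10*v + 24)/(v^3 - 2*v^2 - 35*v)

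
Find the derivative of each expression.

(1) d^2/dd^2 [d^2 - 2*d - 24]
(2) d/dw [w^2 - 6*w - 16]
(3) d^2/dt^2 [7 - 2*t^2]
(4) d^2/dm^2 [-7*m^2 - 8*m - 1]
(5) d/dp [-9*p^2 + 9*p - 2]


(1) = 2
(2) = 2*w - 6
(3) = -4
(4) = -14
(5) = 9 - 18*p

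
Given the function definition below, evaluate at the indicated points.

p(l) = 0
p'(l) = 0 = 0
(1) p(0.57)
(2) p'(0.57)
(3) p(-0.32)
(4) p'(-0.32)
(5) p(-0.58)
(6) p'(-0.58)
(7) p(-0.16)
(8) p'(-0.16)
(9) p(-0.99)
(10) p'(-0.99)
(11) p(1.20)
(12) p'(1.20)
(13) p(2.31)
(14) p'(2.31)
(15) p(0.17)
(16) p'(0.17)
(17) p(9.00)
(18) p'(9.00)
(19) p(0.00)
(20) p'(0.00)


(1) = 0.00
(2) = 0.00
(3) = 0.00
(4) = 0.00
(5) = 0.00
(6) = 0.00
(7) = 0.00
(8) = 0.00
(9) = 0.00
(10) = 0.00
(11) = 0.00
(12) = 0.00
(13) = 0.00
(14) = 0.00
(15) = 0.00
(16) = 0.00
(17) = 0.00
(18) = 0.00
(19) = 0.00
(20) = 0.00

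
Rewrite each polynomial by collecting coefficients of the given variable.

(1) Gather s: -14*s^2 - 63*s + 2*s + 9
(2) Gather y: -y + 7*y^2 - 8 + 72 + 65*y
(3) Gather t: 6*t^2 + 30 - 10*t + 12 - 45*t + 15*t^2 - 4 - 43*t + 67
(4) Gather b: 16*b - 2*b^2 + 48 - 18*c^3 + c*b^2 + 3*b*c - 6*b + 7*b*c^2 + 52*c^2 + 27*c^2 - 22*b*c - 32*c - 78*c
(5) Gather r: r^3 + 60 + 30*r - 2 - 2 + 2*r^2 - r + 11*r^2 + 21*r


(1) = -14*s^2 - 61*s + 9
(2) = 7*y^2 + 64*y + 64
(3) = 21*t^2 - 98*t + 105
(4) = b^2*(c - 2) + b*(7*c^2 - 19*c + 10) - 18*c^3 + 79*c^2 - 110*c + 48
(5) = r^3 + 13*r^2 + 50*r + 56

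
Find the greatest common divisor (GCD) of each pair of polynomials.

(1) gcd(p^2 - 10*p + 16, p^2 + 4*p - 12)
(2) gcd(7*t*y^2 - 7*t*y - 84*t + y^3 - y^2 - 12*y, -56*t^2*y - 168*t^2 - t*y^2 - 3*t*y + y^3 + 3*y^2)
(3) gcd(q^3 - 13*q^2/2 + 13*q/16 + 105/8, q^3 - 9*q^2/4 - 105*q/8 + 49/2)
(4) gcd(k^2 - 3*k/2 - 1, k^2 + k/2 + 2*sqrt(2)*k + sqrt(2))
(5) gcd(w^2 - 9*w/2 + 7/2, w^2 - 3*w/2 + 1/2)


(1) = p - 2
(2) = 7*t*y + 21*t + y^2 + 3*y
(3) = q - 7/4
(4) = gcd((k - 2)*(k + 1/2), (k + 1/2)*(k + 2*sqrt(2))) = k + 1/2
(5) = gcd((w - 7/2)*(w - 1), (w - 1)*(w - 1/2)) = w - 1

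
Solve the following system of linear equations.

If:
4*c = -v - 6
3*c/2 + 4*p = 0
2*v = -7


Then:
c = -5/8
p = 15/64
v = -7/2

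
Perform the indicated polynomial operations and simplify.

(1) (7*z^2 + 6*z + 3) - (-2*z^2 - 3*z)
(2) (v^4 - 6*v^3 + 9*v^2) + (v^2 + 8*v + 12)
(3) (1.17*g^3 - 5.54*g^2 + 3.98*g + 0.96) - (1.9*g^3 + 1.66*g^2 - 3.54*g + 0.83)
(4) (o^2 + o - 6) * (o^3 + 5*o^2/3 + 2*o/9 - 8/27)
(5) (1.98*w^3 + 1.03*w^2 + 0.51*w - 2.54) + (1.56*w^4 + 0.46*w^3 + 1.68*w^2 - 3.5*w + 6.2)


(1) = 9*z^2 + 9*z + 3
(2) = v^4 - 6*v^3 + 10*v^2 + 8*v + 12
(3) = -0.73*g^3 - 7.2*g^2 + 7.52*g + 0.13
(4) = o^5 + 8*o^4/3 - 37*o^3/9 - 272*o^2/27 - 44*o/27 + 16/9
(5) = 1.56*w^4 + 2.44*w^3 + 2.71*w^2 - 2.99*w + 3.66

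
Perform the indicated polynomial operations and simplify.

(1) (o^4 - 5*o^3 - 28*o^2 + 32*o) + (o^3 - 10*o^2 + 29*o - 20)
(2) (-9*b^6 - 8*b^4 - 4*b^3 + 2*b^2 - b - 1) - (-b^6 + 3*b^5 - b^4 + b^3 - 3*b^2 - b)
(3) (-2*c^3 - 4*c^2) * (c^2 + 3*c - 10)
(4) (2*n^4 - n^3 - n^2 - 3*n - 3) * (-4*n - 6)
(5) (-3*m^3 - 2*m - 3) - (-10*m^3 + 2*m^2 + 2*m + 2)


(1) = o^4 - 4*o^3 - 38*o^2 + 61*o - 20
(2) = -8*b^6 - 3*b^5 - 7*b^4 - 5*b^3 + 5*b^2 - 1
(3) = -2*c^5 - 10*c^4 + 8*c^3 + 40*c^2
(4) = -8*n^5 - 8*n^4 + 10*n^3 + 18*n^2 + 30*n + 18
(5) = 7*m^3 - 2*m^2 - 4*m - 5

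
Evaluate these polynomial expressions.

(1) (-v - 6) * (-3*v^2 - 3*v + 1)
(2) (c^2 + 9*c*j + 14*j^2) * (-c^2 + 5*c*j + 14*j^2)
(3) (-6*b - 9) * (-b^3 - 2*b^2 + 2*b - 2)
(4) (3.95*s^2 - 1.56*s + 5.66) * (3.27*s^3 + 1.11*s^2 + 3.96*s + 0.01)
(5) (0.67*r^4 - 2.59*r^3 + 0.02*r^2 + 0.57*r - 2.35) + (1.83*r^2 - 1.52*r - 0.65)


(1) = 3*v^3 + 21*v^2 + 17*v - 6
(2) = -c^4 - 4*c^3*j + 45*c^2*j^2 + 196*c*j^3 + 196*j^4
(3) = 6*b^4 + 21*b^3 + 6*b^2 - 6*b + 18
(4) = 12.9165*s^5 - 0.7167*s^4 + 32.4186*s^3 + 0.1445*s^2 + 22.398*s + 0.0566
(5) = 0.67*r^4 - 2.59*r^3 + 1.85*r^2 - 0.95*r - 3.0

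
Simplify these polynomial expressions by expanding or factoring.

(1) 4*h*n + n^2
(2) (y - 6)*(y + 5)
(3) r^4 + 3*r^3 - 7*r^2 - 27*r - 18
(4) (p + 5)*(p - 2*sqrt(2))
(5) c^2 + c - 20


(1) = n*(4*h + n)
(2) = y^2 - y - 30
(3) = (r - 3)*(r + 1)*(r + 2)*(r + 3)
(4) = p^2 - 2*sqrt(2)*p + 5*p - 10*sqrt(2)
(5) = (c - 4)*(c + 5)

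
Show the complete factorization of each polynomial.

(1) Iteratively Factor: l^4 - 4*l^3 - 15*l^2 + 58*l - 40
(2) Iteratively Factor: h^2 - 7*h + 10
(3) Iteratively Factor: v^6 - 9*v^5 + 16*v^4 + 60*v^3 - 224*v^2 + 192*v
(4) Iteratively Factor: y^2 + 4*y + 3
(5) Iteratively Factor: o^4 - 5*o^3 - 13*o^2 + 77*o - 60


(1) = (l + 4)*(l^3 - 8*l^2 + 17*l - 10) = (l - 5)*(l + 4)*(l^2 - 3*l + 2) = (l - 5)*(l - 2)*(l + 4)*(l - 1)
(2) = (h - 2)*(h - 5)
(3) = (v - 4)*(v^5 - 5*v^4 - 4*v^3 + 44*v^2 - 48*v) = (v - 4)*(v - 2)*(v^4 - 3*v^3 - 10*v^2 + 24*v) = (v - 4)^2*(v - 2)*(v^3 + v^2 - 6*v) = (v - 4)^2*(v - 2)*(v + 3)*(v^2 - 2*v) = (v - 4)^2*(v - 2)^2*(v + 3)*(v)
(4) = (y + 3)*(y + 1)
(5) = (o - 1)*(o^3 - 4*o^2 - 17*o + 60) = (o - 5)*(o - 1)*(o^2 + o - 12) = (o - 5)*(o - 3)*(o - 1)*(o + 4)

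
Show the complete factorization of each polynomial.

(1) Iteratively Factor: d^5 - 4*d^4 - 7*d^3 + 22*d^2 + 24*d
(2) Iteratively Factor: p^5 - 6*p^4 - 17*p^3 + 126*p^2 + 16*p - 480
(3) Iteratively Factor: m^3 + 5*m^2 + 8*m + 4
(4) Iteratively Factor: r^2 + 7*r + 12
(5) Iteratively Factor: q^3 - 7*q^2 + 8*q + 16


(1) = (d + 1)*(d^4 - 5*d^3 - 2*d^2 + 24*d) = (d - 4)*(d + 1)*(d^3 - d^2 - 6*d) = (d - 4)*(d - 3)*(d + 1)*(d^2 + 2*d) = (d - 4)*(d - 3)*(d + 1)*(d + 2)*(d)
(2) = (p - 5)*(p^4 - p^3 - 22*p^2 + 16*p + 96) = (p - 5)*(p + 2)*(p^3 - 3*p^2 - 16*p + 48) = (p - 5)*(p + 2)*(p + 4)*(p^2 - 7*p + 12) = (p - 5)*(p - 3)*(p + 2)*(p + 4)*(p - 4)
(3) = (m + 2)*(m^2 + 3*m + 2) = (m + 1)*(m + 2)*(m + 2)
(4) = (r + 3)*(r + 4)
(5) = (q - 4)*(q^2 - 3*q - 4) = (q - 4)*(q + 1)*(q - 4)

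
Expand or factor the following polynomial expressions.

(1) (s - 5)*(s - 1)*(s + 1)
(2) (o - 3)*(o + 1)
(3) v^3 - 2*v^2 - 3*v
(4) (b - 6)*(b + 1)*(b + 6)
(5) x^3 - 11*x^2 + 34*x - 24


(1) = s^3 - 5*s^2 - s + 5
(2) = o^2 - 2*o - 3
(3) = v*(v - 3)*(v + 1)
(4) = b^3 + b^2 - 36*b - 36
(5) = (x - 6)*(x - 4)*(x - 1)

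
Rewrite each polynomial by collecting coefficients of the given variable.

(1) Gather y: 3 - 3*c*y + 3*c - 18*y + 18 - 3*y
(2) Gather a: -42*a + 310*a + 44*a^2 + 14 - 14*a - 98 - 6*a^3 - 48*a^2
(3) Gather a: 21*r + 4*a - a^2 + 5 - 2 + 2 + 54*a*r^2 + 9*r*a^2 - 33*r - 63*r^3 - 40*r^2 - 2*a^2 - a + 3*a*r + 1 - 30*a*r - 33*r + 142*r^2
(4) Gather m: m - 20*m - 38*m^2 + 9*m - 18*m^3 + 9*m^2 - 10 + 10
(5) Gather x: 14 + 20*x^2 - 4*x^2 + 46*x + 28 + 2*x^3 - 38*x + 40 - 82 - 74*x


(1) = 3*c + y*(-3*c - 21) + 21
(2) = -6*a^3 - 4*a^2 + 254*a - 84
(3) = a^2*(9*r - 3) + a*(54*r^2 - 27*r + 3) - 63*r^3 + 102*r^2 - 45*r + 6
(4) = -18*m^3 - 29*m^2 - 10*m
(5) = 2*x^3 + 16*x^2 - 66*x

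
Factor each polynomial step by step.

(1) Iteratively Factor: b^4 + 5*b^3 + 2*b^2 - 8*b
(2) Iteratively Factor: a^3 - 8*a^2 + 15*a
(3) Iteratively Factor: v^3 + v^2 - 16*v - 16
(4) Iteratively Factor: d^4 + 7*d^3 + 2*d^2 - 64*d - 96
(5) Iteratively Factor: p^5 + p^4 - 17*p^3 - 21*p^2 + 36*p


(1) = (b + 4)*(b^3 + b^2 - 2*b) = b*(b + 4)*(b^2 + b - 2) = b*(b - 1)*(b + 4)*(b + 2)
(2) = (a - 5)*(a^2 - 3*a) = (a - 5)*(a - 3)*(a)
(3) = (v - 4)*(v^2 + 5*v + 4) = (v - 4)*(v + 1)*(v + 4)
(4) = (d - 3)*(d^3 + 10*d^2 + 32*d + 32) = (d - 3)*(d + 4)*(d^2 + 6*d + 8) = (d - 3)*(d + 4)^2*(d + 2)
(5) = (p)*(p^4 + p^3 - 17*p^2 - 21*p + 36) = p*(p - 4)*(p^3 + 5*p^2 + 3*p - 9) = p*(p - 4)*(p + 3)*(p^2 + 2*p - 3) = p*(p - 4)*(p - 1)*(p + 3)*(p + 3)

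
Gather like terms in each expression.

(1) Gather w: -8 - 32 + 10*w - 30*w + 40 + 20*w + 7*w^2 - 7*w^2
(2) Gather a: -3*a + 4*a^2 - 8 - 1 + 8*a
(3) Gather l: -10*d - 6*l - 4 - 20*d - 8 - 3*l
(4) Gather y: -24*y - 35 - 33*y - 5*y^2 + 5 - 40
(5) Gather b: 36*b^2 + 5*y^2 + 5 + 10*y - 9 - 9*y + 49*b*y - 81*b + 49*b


(1) = 0
(2) = 4*a^2 + 5*a - 9
(3) = -30*d - 9*l - 12
(4) = -5*y^2 - 57*y - 70
(5) = 36*b^2 + b*(49*y - 32) + 5*y^2 + y - 4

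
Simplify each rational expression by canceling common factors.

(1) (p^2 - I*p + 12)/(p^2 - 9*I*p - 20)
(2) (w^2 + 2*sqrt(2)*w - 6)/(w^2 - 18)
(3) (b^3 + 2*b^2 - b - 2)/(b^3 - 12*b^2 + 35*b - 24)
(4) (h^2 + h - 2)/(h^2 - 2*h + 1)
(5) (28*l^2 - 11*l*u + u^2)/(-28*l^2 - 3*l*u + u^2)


(1) = (p + 3*I)/(p - 5*I)
(2) = (w - sqrt(2))/(w - 3*sqrt(2))
(3) = (b^2 + 3*b + 2)/(b^2 - 11*b + 24)
(4) = (h + 2)/(h - 1)
(5) = (-4*l + u)/(4*l + u)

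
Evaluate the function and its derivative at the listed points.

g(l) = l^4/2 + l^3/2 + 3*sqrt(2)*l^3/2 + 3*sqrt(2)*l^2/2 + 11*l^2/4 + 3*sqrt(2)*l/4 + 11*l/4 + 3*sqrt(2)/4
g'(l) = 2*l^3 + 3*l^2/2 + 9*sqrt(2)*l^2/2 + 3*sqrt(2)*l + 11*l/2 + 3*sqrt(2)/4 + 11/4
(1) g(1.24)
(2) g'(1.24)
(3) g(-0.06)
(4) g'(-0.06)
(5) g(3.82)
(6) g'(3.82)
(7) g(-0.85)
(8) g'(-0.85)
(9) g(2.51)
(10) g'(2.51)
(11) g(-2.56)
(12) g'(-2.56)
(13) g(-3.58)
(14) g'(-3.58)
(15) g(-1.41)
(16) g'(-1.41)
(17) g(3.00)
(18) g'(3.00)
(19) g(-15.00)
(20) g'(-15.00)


(1) = 19.46
(2) = 31.80
(3) = 0.85
(4) = 3.25
(5) = 339.29
(6) = 267.27
(7) = -0.01
(8) = -0.02
(9) = 102.61
(10) = 109.43
(11) = 0.73
(12) = -3.15
(13) = 11.71
(14) = -22.05
(15) = 0.00
(16) = 0.10
(17) = 167.61
(18) = 157.81
(19) = 17505.49
(20) = -5122.94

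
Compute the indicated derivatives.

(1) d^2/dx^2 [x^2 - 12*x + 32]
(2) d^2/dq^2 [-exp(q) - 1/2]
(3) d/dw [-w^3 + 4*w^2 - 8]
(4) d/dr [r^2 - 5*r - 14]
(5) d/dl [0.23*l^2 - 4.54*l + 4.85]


(1) = 2
(2) = -exp(q)
(3) = w*(8 - 3*w)
(4) = 2*r - 5
(5) = 0.46*l - 4.54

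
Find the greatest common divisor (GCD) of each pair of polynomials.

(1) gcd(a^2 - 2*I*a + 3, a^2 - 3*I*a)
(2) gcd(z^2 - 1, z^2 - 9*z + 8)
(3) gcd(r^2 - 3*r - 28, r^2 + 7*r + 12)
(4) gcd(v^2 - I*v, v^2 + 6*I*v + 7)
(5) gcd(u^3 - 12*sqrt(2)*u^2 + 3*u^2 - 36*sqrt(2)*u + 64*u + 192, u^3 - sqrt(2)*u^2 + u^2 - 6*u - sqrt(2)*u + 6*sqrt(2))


(1) = gcd((a - 3*I)*(a + I), a*(a - 3*I)) = a - 3*I
(2) = z - 1
(3) = r + 4
(4) = v - I
(5) = u + 3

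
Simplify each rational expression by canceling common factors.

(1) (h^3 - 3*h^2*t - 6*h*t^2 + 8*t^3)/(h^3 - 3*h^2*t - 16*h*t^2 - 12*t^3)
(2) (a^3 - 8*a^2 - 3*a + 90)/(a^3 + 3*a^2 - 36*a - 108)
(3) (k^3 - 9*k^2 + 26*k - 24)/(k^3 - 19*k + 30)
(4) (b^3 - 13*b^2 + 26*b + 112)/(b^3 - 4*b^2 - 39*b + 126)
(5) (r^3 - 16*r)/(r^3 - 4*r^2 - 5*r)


(1) = (-h^2 + 5*h*t - 4*t^2)/(-h^2 + 5*h*t + 6*t^2)
(2) = (a - 5)/(a + 6)
(3) = (k - 4)/(k + 5)
(4) = (b^2 - 6*b - 16)/(b^2 + 3*b - 18)
(5) = (r^2 - 16)/(r^2 - 4*r - 5)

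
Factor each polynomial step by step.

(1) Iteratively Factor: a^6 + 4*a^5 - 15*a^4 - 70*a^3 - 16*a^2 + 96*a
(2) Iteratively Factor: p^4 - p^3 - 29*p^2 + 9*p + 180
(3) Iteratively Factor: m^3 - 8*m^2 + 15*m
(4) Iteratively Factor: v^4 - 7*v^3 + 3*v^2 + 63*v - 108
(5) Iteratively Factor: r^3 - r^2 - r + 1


(1) = (a - 1)*(a^5 + 5*a^4 - 10*a^3 - 80*a^2 - 96*a) = (a - 1)*(a + 2)*(a^4 + 3*a^3 - 16*a^2 - 48*a) = (a - 1)*(a + 2)*(a + 3)*(a^3 - 16*a) = (a - 4)*(a - 1)*(a + 2)*(a + 3)*(a^2 + 4*a) = a*(a - 4)*(a - 1)*(a + 2)*(a + 3)*(a + 4)
(2) = (p - 5)*(p^3 + 4*p^2 - 9*p - 36) = (p - 5)*(p + 3)*(p^2 + p - 12) = (p - 5)*(p + 3)*(p + 4)*(p - 3)
(3) = (m)*(m^2 - 8*m + 15) = m*(m - 3)*(m - 5)
(4) = (v - 3)*(v^3 - 4*v^2 - 9*v + 36) = (v - 3)^2*(v^2 - v - 12) = (v - 4)*(v - 3)^2*(v + 3)
(5) = (r - 1)*(r^2 - 1) = (r - 1)*(r + 1)*(r - 1)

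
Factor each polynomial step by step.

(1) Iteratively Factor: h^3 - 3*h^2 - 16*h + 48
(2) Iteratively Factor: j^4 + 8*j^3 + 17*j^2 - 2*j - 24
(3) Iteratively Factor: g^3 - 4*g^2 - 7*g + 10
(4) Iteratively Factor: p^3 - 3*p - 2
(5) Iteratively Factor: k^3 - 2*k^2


(1) = (h - 3)*(h^2 - 16) = (h - 3)*(h + 4)*(h - 4)
(2) = (j + 2)*(j^3 + 6*j^2 + 5*j - 12) = (j + 2)*(j + 3)*(j^2 + 3*j - 4) = (j - 1)*(j + 2)*(j + 3)*(j + 4)
(3) = (g + 2)*(g^2 - 6*g + 5) = (g - 5)*(g + 2)*(g - 1)
(4) = (p + 1)*(p^2 - p - 2) = (p - 2)*(p + 1)*(p + 1)
(5) = (k)*(k^2 - 2*k) = k^2*(k - 2)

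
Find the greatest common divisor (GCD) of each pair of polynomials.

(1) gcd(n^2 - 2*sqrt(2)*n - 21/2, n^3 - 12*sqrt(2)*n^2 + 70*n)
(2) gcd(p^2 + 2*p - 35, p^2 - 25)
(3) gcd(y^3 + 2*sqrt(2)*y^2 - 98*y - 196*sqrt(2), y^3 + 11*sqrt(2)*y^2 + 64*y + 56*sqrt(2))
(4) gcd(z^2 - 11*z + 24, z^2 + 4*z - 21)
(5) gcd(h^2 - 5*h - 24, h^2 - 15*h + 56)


(1) = gcd((n - 7*sqrt(2)/2)*(n + 3*sqrt(2)/2), n*(n - 7*sqrt(2))*(n - 5*sqrt(2))) = 1
(2) = gcd((p - 5)*(p + 7), (p - 5)*(p + 5)) = p - 5
(3) = y^2 + 9*sqrt(2)*y + 28
(4) = z - 3
(5) = gcd((h - 8)*(h + 3), (h - 8)*(h - 7)) = h - 8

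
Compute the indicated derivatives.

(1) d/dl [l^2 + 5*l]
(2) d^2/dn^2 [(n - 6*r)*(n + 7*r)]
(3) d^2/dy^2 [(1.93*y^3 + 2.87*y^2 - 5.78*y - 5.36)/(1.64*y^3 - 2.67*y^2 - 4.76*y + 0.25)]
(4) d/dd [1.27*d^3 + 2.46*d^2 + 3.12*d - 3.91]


(1) = 2*l + 5
(2) = 2
(3) = (32.340472*y^6 - 2.877216*y^5 + 103.79232*y^4 + 203.484098*y^3 + 47.94015*y^2 - 417.967422*y - 263.442722)/(4.410944*y^9 - 21.543696*y^8 - 3.3333*y^7 + 108.041565*y^6 + 3.1065*y^5 - 187.850301*y^4 - 88.478876*y^3 + 16.492575*y^2 - 0.8925*y + 0.015625)
(4) = 3.81*d^2 + 4.92*d + 3.12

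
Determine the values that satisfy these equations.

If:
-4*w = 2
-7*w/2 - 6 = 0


Then:
No Solution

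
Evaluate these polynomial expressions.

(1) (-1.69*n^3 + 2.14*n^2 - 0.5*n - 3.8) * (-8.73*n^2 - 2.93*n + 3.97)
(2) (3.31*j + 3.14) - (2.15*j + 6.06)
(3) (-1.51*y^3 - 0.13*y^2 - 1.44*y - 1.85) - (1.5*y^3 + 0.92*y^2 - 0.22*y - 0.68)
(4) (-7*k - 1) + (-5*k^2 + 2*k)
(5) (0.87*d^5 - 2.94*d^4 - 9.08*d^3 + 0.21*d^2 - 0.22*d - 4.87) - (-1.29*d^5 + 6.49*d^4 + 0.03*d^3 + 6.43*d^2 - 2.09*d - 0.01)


(1) = 14.7537*n^5 - 13.7305*n^4 - 8.6145*n^3 + 43.1348*n^2 + 9.149*n - 15.086
(2) = 1.16*j - 2.92
(3) = -3.01*y^3 - 1.05*y^2 - 1.22*y - 1.17
(4) = -5*k^2 - 5*k - 1
(5) = 2.16*d^5 - 9.43*d^4 - 9.11*d^3 - 6.22*d^2 + 1.87*d - 4.86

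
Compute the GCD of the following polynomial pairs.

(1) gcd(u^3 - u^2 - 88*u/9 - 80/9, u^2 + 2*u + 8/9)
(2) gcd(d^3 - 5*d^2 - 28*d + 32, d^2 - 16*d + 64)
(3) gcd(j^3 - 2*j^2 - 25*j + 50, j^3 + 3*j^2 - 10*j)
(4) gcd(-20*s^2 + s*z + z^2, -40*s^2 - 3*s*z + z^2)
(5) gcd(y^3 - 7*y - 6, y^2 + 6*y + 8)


(1) = gcd((u - 4)*(u + 4/3)*(u + 5/3), (u + 2/3)*(u + 4/3)) = u + 4/3
(2) = gcd((d - 8)*(d - 1)*(d + 4), (d - 8)^2) = d - 8
(3) = gcd((j - 5)*(j - 2)*(j + 5), j*(j - 2)*(j + 5)) = j^2 + 3*j - 10
(4) = 5*s + z
(5) = y + 2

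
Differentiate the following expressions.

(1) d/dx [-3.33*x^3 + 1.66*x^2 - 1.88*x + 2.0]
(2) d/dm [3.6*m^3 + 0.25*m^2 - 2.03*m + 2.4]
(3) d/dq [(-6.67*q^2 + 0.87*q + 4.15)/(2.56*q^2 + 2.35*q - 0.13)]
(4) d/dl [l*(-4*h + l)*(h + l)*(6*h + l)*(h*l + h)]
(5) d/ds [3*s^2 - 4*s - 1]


(1) = -9.99*x^2 + 3.32*x - 1.88
(2) = 10.8*m^2 + 0.5*m - 2.03
(3) = (-17.9017*q^2 - 19.5138*q - 9.8656)/(6.5536*q^4 + 12.032*q^3 + 4.8569*q^2 - 0.611*q + 0.0169)
(4) = h*(-48*h^3*l - 24*h^3 - 66*h^2*l^2 - 44*h^2*l + 12*h*l^3 + 9*h*l^2 + 5*l^4 + 4*l^3)
(5) = 6*s - 4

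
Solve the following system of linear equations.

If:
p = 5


Then:
p = 5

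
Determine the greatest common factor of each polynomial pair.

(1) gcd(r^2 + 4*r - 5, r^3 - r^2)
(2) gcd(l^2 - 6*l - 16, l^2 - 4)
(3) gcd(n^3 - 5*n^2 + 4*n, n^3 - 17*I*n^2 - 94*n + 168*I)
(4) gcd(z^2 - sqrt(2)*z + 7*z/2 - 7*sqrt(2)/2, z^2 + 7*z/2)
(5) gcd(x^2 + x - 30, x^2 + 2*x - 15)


(1) = gcd((r - 1)*(r + 5), r^2*(r - 1)) = r - 1
(2) = l + 2
(3) = gcd(n*(n - 4)*(n - 1), (n - 7*I)*(n - 6*I)*(n - 4*I)) = 1
(4) = z + 7/2
(5) = 1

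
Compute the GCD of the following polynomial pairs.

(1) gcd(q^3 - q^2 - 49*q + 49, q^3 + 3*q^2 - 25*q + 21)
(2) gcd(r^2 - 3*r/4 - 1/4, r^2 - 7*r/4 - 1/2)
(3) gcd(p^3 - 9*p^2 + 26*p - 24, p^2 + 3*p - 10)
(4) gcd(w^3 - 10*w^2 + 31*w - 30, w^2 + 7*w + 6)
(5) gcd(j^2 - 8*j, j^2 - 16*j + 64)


(1) = q^2 + 6*q - 7
(2) = gcd((r - 1)*(r + 1/4), (r - 2)*(r + 1/4)) = r + 1/4
(3) = gcd((p - 4)*(p - 3)*(p - 2), (p - 2)*(p + 5)) = p - 2
(4) = 1
(5) = j - 8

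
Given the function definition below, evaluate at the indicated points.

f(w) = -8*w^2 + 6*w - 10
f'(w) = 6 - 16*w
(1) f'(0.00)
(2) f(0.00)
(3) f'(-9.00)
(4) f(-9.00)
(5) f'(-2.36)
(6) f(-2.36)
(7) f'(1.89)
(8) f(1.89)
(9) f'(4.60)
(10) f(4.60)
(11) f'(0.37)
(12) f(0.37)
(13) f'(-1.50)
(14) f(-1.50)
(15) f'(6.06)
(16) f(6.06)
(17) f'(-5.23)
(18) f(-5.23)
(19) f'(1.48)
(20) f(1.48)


(1) = 6.00
(2) = -10.00
(3) = 150.00
(4) = -712.00
(5) = 43.76
(6) = -68.72
(7) = -24.24
(8) = -27.24
(9) = -67.60
(10) = -151.68
(11) = 0.08
(12) = -8.88
(13) = 30.00
(14) = -37.00
(15) = -90.96
(16) = -267.43
(17) = 89.68
(18) = -260.20
(19) = -17.68
(20) = -18.64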